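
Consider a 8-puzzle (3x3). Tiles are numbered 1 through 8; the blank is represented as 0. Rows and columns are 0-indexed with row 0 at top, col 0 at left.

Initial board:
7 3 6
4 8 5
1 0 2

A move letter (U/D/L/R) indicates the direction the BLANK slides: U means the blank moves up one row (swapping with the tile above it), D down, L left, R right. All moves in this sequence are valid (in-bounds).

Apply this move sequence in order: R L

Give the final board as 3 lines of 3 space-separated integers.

After move 1 (R):
7 3 6
4 8 5
1 2 0

After move 2 (L):
7 3 6
4 8 5
1 0 2

Answer: 7 3 6
4 8 5
1 0 2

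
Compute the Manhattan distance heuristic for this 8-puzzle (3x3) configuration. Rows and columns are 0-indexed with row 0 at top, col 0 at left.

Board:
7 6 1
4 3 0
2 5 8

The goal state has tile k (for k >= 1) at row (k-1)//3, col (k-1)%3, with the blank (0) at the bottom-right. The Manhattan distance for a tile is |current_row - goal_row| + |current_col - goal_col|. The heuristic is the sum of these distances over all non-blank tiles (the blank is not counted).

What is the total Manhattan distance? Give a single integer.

Answer: 13

Derivation:
Tile 7: at (0,0), goal (2,0), distance |0-2|+|0-0| = 2
Tile 6: at (0,1), goal (1,2), distance |0-1|+|1-2| = 2
Tile 1: at (0,2), goal (0,0), distance |0-0|+|2-0| = 2
Tile 4: at (1,0), goal (1,0), distance |1-1|+|0-0| = 0
Tile 3: at (1,1), goal (0,2), distance |1-0|+|1-2| = 2
Tile 2: at (2,0), goal (0,1), distance |2-0|+|0-1| = 3
Tile 5: at (2,1), goal (1,1), distance |2-1|+|1-1| = 1
Tile 8: at (2,2), goal (2,1), distance |2-2|+|2-1| = 1
Sum: 2 + 2 + 2 + 0 + 2 + 3 + 1 + 1 = 13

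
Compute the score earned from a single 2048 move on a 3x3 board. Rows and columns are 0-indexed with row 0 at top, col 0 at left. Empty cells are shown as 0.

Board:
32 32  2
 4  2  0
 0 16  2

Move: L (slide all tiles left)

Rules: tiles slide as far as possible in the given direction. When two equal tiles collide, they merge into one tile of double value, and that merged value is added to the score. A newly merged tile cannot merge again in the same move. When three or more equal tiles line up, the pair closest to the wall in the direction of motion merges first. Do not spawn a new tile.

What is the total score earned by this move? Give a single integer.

Slide left:
row 0: [32, 32, 2] -> [64, 2, 0]  score +64 (running 64)
row 1: [4, 2, 0] -> [4, 2, 0]  score +0 (running 64)
row 2: [0, 16, 2] -> [16, 2, 0]  score +0 (running 64)
Board after move:
64  2  0
 4  2  0
16  2  0

Answer: 64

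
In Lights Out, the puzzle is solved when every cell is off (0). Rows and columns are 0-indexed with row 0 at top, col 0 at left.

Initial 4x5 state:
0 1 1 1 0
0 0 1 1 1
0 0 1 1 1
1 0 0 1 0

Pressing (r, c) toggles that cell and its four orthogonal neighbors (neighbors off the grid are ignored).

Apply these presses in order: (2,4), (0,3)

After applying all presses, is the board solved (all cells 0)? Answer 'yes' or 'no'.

Answer: no

Derivation:
After press 1 at (2,4):
0 1 1 1 0
0 0 1 1 0
0 0 1 0 0
1 0 0 1 1

After press 2 at (0,3):
0 1 0 0 1
0 0 1 0 0
0 0 1 0 0
1 0 0 1 1

Lights still on: 7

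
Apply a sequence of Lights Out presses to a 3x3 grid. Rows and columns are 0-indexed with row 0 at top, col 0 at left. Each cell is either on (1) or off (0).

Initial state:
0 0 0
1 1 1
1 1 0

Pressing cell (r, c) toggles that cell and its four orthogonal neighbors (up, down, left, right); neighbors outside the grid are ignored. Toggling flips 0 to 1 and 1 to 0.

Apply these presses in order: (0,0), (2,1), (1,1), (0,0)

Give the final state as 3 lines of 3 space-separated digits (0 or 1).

After press 1 at (0,0):
1 1 0
0 1 1
1 1 0

After press 2 at (2,1):
1 1 0
0 0 1
0 0 1

After press 3 at (1,1):
1 0 0
1 1 0
0 1 1

After press 4 at (0,0):
0 1 0
0 1 0
0 1 1

Answer: 0 1 0
0 1 0
0 1 1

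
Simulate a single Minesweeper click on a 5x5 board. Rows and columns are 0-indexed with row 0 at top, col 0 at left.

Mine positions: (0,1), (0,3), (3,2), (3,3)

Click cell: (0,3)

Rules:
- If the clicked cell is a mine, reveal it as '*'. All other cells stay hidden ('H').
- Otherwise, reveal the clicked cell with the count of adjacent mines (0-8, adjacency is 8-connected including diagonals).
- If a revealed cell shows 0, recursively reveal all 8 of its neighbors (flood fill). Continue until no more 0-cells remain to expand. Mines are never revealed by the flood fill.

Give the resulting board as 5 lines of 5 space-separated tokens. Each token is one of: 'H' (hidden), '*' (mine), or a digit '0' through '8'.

H H H * H
H H H H H
H H H H H
H H H H H
H H H H H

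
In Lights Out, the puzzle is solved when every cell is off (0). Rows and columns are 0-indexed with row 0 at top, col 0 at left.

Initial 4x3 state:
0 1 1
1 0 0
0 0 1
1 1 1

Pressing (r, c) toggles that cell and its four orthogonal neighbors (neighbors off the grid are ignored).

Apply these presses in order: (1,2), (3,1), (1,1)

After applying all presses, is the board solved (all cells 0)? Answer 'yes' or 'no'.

Answer: yes

Derivation:
After press 1 at (1,2):
0 1 0
1 1 1
0 0 0
1 1 1

After press 2 at (3,1):
0 1 0
1 1 1
0 1 0
0 0 0

After press 3 at (1,1):
0 0 0
0 0 0
0 0 0
0 0 0

Lights still on: 0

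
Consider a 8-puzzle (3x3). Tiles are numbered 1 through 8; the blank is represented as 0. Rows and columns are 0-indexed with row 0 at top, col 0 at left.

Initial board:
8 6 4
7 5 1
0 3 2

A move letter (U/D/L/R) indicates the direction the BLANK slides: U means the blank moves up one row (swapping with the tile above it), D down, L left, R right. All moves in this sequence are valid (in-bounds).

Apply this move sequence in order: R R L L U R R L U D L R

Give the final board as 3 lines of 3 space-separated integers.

Answer: 8 6 4
5 0 1
7 3 2

Derivation:
After move 1 (R):
8 6 4
7 5 1
3 0 2

After move 2 (R):
8 6 4
7 5 1
3 2 0

After move 3 (L):
8 6 4
7 5 1
3 0 2

After move 4 (L):
8 6 4
7 5 1
0 3 2

After move 5 (U):
8 6 4
0 5 1
7 3 2

After move 6 (R):
8 6 4
5 0 1
7 3 2

After move 7 (R):
8 6 4
5 1 0
7 3 2

After move 8 (L):
8 6 4
5 0 1
7 3 2

After move 9 (U):
8 0 4
5 6 1
7 3 2

After move 10 (D):
8 6 4
5 0 1
7 3 2

After move 11 (L):
8 6 4
0 5 1
7 3 2

After move 12 (R):
8 6 4
5 0 1
7 3 2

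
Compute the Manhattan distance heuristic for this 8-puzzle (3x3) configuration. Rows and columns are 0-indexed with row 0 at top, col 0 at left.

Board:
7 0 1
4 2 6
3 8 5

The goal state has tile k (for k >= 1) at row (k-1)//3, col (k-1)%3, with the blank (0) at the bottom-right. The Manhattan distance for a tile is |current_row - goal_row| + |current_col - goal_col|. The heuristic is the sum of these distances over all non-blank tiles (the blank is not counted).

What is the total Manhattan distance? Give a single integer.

Tile 7: at (0,0), goal (2,0), distance |0-2|+|0-0| = 2
Tile 1: at (0,2), goal (0,0), distance |0-0|+|2-0| = 2
Tile 4: at (1,0), goal (1,0), distance |1-1|+|0-0| = 0
Tile 2: at (1,1), goal (0,1), distance |1-0|+|1-1| = 1
Tile 6: at (1,2), goal (1,2), distance |1-1|+|2-2| = 0
Tile 3: at (2,0), goal (0,2), distance |2-0|+|0-2| = 4
Tile 8: at (2,1), goal (2,1), distance |2-2|+|1-1| = 0
Tile 5: at (2,2), goal (1,1), distance |2-1|+|2-1| = 2
Sum: 2 + 2 + 0 + 1 + 0 + 4 + 0 + 2 = 11

Answer: 11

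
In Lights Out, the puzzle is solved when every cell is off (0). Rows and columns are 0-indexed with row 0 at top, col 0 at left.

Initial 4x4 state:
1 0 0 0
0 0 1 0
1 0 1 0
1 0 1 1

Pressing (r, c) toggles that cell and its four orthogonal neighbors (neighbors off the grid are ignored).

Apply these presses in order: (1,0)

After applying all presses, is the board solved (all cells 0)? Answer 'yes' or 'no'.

Answer: no

Derivation:
After press 1 at (1,0):
0 0 0 0
1 1 1 0
0 0 1 0
1 0 1 1

Lights still on: 7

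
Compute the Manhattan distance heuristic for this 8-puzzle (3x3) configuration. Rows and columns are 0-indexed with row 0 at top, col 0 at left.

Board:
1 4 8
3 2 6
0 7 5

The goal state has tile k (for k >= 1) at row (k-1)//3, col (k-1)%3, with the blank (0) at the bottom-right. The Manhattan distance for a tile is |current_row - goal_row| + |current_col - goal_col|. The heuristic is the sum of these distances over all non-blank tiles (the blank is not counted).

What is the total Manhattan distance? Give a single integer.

Answer: 12

Derivation:
Tile 1: (0,0)->(0,0) = 0
Tile 4: (0,1)->(1,0) = 2
Tile 8: (0,2)->(2,1) = 3
Tile 3: (1,0)->(0,2) = 3
Tile 2: (1,1)->(0,1) = 1
Tile 6: (1,2)->(1,2) = 0
Tile 7: (2,1)->(2,0) = 1
Tile 5: (2,2)->(1,1) = 2
Sum: 0 + 2 + 3 + 3 + 1 + 0 + 1 + 2 = 12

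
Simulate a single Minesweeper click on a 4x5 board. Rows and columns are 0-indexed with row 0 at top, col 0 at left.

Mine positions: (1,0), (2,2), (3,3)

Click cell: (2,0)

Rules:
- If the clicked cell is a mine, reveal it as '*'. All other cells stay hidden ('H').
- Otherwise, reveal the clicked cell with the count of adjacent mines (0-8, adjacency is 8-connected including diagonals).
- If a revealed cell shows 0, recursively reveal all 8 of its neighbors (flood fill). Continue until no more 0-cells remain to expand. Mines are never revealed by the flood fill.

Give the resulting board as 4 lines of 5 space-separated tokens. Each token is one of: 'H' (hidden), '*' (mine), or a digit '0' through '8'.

H H H H H
H H H H H
1 H H H H
H H H H H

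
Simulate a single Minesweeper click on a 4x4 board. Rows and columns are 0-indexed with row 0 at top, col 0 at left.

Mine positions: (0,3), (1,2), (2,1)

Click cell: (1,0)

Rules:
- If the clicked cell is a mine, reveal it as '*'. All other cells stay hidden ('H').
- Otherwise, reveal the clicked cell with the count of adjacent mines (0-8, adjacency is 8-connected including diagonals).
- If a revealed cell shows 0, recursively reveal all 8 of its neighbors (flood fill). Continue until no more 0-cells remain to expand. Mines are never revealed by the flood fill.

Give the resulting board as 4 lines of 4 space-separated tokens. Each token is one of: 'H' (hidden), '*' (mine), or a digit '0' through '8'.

H H H H
1 H H H
H H H H
H H H H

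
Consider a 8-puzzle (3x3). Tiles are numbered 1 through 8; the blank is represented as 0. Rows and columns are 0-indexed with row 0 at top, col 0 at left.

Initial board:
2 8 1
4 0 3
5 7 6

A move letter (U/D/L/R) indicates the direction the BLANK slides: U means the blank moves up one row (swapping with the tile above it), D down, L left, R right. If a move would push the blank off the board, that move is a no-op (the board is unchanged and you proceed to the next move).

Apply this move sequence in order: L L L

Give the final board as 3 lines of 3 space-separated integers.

After move 1 (L):
2 8 1
0 4 3
5 7 6

After move 2 (L):
2 8 1
0 4 3
5 7 6

After move 3 (L):
2 8 1
0 4 3
5 7 6

Answer: 2 8 1
0 4 3
5 7 6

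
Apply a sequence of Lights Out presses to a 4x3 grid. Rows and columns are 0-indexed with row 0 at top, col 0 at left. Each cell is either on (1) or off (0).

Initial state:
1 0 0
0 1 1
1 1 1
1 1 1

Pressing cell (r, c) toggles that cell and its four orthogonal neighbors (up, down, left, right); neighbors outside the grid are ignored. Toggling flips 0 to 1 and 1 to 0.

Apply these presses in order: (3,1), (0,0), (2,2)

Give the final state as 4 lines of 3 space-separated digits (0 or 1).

Answer: 0 1 0
1 1 0
1 1 0
0 0 1

Derivation:
After press 1 at (3,1):
1 0 0
0 1 1
1 0 1
0 0 0

After press 2 at (0,0):
0 1 0
1 1 1
1 0 1
0 0 0

After press 3 at (2,2):
0 1 0
1 1 0
1 1 0
0 0 1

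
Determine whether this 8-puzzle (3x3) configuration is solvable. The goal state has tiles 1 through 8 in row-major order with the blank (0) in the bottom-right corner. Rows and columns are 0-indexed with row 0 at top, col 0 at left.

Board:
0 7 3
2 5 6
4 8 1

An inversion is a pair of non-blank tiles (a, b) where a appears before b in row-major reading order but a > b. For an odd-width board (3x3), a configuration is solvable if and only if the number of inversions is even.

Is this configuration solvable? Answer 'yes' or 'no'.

Inversions (pairs i<j in row-major order where tile[i] > tile[j] > 0): 15
15 is odd, so the puzzle is not solvable.

Answer: no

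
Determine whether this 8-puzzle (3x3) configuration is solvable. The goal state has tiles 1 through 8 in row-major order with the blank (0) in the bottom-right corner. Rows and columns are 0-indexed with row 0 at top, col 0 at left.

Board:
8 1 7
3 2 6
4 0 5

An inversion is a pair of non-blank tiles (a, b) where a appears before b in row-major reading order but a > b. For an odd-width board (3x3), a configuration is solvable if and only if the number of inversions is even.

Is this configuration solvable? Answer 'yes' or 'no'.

Answer: no

Derivation:
Inversions (pairs i<j in row-major order where tile[i] > tile[j] > 0): 15
15 is odd, so the puzzle is not solvable.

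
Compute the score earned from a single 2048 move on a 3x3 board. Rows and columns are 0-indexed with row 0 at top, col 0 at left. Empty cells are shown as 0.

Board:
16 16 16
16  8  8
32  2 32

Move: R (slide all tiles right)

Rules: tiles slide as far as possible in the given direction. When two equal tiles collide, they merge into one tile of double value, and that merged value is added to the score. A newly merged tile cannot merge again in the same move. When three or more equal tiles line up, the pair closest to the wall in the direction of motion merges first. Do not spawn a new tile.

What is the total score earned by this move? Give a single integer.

Slide right:
row 0: [16, 16, 16] -> [0, 16, 32]  score +32 (running 32)
row 1: [16, 8, 8] -> [0, 16, 16]  score +16 (running 48)
row 2: [32, 2, 32] -> [32, 2, 32]  score +0 (running 48)
Board after move:
 0 16 32
 0 16 16
32  2 32

Answer: 48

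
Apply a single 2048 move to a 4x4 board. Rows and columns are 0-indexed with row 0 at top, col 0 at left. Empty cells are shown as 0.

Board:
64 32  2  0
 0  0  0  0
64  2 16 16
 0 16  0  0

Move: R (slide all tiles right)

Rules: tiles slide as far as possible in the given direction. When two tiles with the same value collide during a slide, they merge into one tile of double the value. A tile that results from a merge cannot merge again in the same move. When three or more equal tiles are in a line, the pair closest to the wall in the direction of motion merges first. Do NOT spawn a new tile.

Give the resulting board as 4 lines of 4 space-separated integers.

Answer:  0 64 32  2
 0  0  0  0
 0 64  2 32
 0  0  0 16

Derivation:
Slide right:
row 0: [64, 32, 2, 0] -> [0, 64, 32, 2]
row 1: [0, 0, 0, 0] -> [0, 0, 0, 0]
row 2: [64, 2, 16, 16] -> [0, 64, 2, 32]
row 3: [0, 16, 0, 0] -> [0, 0, 0, 16]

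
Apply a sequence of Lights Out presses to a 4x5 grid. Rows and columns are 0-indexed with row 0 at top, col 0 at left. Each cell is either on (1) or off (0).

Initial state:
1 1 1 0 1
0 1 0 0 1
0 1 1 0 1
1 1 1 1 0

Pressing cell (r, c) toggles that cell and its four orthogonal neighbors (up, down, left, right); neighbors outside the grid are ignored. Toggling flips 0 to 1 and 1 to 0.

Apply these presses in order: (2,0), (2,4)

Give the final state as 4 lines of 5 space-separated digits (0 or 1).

After press 1 at (2,0):
1 1 1 0 1
1 1 0 0 1
1 0 1 0 1
0 1 1 1 0

After press 2 at (2,4):
1 1 1 0 1
1 1 0 0 0
1 0 1 1 0
0 1 1 1 1

Answer: 1 1 1 0 1
1 1 0 0 0
1 0 1 1 0
0 1 1 1 1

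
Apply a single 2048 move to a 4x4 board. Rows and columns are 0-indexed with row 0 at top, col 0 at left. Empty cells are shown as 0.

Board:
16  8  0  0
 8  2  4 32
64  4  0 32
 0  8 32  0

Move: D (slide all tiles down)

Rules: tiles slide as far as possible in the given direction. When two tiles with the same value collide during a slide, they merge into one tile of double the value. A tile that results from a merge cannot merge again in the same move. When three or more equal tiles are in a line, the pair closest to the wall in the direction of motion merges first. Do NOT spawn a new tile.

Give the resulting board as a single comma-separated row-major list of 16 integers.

Answer: 0, 8, 0, 0, 16, 2, 0, 0, 8, 4, 4, 0, 64, 8, 32, 64

Derivation:
Slide down:
col 0: [16, 8, 64, 0] -> [0, 16, 8, 64]
col 1: [8, 2, 4, 8] -> [8, 2, 4, 8]
col 2: [0, 4, 0, 32] -> [0, 0, 4, 32]
col 3: [0, 32, 32, 0] -> [0, 0, 0, 64]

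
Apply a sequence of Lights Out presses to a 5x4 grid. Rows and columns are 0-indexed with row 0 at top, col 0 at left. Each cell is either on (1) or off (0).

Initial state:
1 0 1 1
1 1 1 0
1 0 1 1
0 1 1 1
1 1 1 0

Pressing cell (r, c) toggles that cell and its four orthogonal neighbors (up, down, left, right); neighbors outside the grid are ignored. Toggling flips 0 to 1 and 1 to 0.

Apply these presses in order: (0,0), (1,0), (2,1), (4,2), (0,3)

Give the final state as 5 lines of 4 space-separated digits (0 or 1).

After press 1 at (0,0):
0 1 1 1
0 1 1 0
1 0 1 1
0 1 1 1
1 1 1 0

After press 2 at (1,0):
1 1 1 1
1 0 1 0
0 0 1 1
0 1 1 1
1 1 1 0

After press 3 at (2,1):
1 1 1 1
1 1 1 0
1 1 0 1
0 0 1 1
1 1 1 0

After press 4 at (4,2):
1 1 1 1
1 1 1 0
1 1 0 1
0 0 0 1
1 0 0 1

After press 5 at (0,3):
1 1 0 0
1 1 1 1
1 1 0 1
0 0 0 1
1 0 0 1

Answer: 1 1 0 0
1 1 1 1
1 1 0 1
0 0 0 1
1 0 0 1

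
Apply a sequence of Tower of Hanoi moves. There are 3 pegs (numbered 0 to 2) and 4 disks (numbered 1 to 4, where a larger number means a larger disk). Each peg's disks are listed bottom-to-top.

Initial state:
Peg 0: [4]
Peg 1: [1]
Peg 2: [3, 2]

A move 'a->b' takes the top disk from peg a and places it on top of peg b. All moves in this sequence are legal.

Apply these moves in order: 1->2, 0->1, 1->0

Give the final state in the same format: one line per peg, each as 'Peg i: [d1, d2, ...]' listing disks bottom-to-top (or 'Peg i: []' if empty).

Answer: Peg 0: [4]
Peg 1: []
Peg 2: [3, 2, 1]

Derivation:
After move 1 (1->2):
Peg 0: [4]
Peg 1: []
Peg 2: [3, 2, 1]

After move 2 (0->1):
Peg 0: []
Peg 1: [4]
Peg 2: [3, 2, 1]

After move 3 (1->0):
Peg 0: [4]
Peg 1: []
Peg 2: [3, 2, 1]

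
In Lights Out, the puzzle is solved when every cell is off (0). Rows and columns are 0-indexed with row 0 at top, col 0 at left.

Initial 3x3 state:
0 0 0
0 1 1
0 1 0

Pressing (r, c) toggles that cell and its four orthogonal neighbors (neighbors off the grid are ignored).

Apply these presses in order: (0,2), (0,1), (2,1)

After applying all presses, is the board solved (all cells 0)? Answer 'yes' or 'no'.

Answer: no

Derivation:
After press 1 at (0,2):
0 1 1
0 1 0
0 1 0

After press 2 at (0,1):
1 0 0
0 0 0
0 1 0

After press 3 at (2,1):
1 0 0
0 1 0
1 0 1

Lights still on: 4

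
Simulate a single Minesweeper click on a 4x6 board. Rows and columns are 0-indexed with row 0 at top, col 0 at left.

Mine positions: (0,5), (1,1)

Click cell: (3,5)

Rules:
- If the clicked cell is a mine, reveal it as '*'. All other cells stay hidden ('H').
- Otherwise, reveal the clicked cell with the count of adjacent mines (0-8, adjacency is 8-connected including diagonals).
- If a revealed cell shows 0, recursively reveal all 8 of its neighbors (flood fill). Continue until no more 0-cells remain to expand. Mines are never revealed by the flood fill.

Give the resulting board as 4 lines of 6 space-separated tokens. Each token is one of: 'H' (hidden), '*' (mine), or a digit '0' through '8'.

H H 1 0 1 H
H H 1 0 1 1
1 1 1 0 0 0
0 0 0 0 0 0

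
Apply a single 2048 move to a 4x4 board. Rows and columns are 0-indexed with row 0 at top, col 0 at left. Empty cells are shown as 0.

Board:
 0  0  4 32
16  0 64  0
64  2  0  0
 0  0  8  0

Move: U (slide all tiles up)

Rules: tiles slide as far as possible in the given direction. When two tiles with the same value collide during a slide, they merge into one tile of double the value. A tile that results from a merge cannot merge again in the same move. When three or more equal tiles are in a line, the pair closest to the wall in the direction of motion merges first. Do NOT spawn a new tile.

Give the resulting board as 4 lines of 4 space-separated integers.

Slide up:
col 0: [0, 16, 64, 0] -> [16, 64, 0, 0]
col 1: [0, 0, 2, 0] -> [2, 0, 0, 0]
col 2: [4, 64, 0, 8] -> [4, 64, 8, 0]
col 3: [32, 0, 0, 0] -> [32, 0, 0, 0]

Answer: 16  2  4 32
64  0 64  0
 0  0  8  0
 0  0  0  0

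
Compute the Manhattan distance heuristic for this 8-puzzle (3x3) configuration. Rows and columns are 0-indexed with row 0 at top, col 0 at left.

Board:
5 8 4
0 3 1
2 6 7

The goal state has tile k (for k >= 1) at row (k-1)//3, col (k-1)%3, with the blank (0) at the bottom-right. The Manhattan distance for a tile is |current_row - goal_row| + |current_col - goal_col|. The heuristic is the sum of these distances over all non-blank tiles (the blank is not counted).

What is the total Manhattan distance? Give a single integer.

Tile 5: at (0,0), goal (1,1), distance |0-1|+|0-1| = 2
Tile 8: at (0,1), goal (2,1), distance |0-2|+|1-1| = 2
Tile 4: at (0,2), goal (1,0), distance |0-1|+|2-0| = 3
Tile 3: at (1,1), goal (0,2), distance |1-0|+|1-2| = 2
Tile 1: at (1,2), goal (0,0), distance |1-0|+|2-0| = 3
Tile 2: at (2,0), goal (0,1), distance |2-0|+|0-1| = 3
Tile 6: at (2,1), goal (1,2), distance |2-1|+|1-2| = 2
Tile 7: at (2,2), goal (2,0), distance |2-2|+|2-0| = 2
Sum: 2 + 2 + 3 + 2 + 3 + 3 + 2 + 2 = 19

Answer: 19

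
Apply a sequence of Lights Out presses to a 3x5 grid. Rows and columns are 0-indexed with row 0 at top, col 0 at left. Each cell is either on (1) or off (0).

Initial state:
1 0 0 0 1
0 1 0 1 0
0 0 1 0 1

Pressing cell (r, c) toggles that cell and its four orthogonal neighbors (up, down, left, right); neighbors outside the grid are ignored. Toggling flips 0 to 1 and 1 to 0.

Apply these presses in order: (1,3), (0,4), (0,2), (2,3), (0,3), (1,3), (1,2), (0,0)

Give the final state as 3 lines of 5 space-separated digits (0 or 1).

Answer: 0 0 1 1 1
1 0 0 0 1
0 0 1 1 0

Derivation:
After press 1 at (1,3):
1 0 0 1 1
0 1 1 0 1
0 0 1 1 1

After press 2 at (0,4):
1 0 0 0 0
0 1 1 0 0
0 0 1 1 1

After press 3 at (0,2):
1 1 1 1 0
0 1 0 0 0
0 0 1 1 1

After press 4 at (2,3):
1 1 1 1 0
0 1 0 1 0
0 0 0 0 0

After press 5 at (0,3):
1 1 0 0 1
0 1 0 0 0
0 0 0 0 0

After press 6 at (1,3):
1 1 0 1 1
0 1 1 1 1
0 0 0 1 0

After press 7 at (1,2):
1 1 1 1 1
0 0 0 0 1
0 0 1 1 0

After press 8 at (0,0):
0 0 1 1 1
1 0 0 0 1
0 0 1 1 0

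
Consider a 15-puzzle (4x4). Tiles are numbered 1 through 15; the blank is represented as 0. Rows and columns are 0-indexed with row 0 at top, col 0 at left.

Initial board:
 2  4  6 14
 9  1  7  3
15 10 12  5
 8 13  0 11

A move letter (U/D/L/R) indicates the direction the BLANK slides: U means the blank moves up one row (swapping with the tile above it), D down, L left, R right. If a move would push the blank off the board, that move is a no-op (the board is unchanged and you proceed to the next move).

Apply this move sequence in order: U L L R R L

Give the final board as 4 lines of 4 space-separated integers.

After move 1 (U):
 2  4  6 14
 9  1  7  3
15 10  0  5
 8 13 12 11

After move 2 (L):
 2  4  6 14
 9  1  7  3
15  0 10  5
 8 13 12 11

After move 3 (L):
 2  4  6 14
 9  1  7  3
 0 15 10  5
 8 13 12 11

After move 4 (R):
 2  4  6 14
 9  1  7  3
15  0 10  5
 8 13 12 11

After move 5 (R):
 2  4  6 14
 9  1  7  3
15 10  0  5
 8 13 12 11

After move 6 (L):
 2  4  6 14
 9  1  7  3
15  0 10  5
 8 13 12 11

Answer:  2  4  6 14
 9  1  7  3
15  0 10  5
 8 13 12 11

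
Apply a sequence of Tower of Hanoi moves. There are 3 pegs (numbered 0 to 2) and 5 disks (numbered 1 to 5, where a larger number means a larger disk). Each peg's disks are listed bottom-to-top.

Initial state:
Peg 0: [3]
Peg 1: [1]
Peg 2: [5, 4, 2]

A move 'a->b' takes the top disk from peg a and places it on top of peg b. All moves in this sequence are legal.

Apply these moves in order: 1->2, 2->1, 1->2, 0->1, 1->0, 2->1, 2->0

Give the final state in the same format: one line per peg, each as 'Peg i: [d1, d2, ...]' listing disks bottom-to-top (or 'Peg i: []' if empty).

After move 1 (1->2):
Peg 0: [3]
Peg 1: []
Peg 2: [5, 4, 2, 1]

After move 2 (2->1):
Peg 0: [3]
Peg 1: [1]
Peg 2: [5, 4, 2]

After move 3 (1->2):
Peg 0: [3]
Peg 1: []
Peg 2: [5, 4, 2, 1]

After move 4 (0->1):
Peg 0: []
Peg 1: [3]
Peg 2: [5, 4, 2, 1]

After move 5 (1->0):
Peg 0: [3]
Peg 1: []
Peg 2: [5, 4, 2, 1]

After move 6 (2->1):
Peg 0: [3]
Peg 1: [1]
Peg 2: [5, 4, 2]

After move 7 (2->0):
Peg 0: [3, 2]
Peg 1: [1]
Peg 2: [5, 4]

Answer: Peg 0: [3, 2]
Peg 1: [1]
Peg 2: [5, 4]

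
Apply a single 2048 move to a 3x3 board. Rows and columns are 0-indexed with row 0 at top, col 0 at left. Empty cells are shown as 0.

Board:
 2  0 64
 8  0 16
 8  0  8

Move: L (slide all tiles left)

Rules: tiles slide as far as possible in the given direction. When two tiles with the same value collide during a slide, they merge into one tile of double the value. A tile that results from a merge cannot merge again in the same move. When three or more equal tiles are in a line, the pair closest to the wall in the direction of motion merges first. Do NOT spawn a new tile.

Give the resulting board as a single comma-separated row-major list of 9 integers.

Slide left:
row 0: [2, 0, 64] -> [2, 64, 0]
row 1: [8, 0, 16] -> [8, 16, 0]
row 2: [8, 0, 8] -> [16, 0, 0]

Answer: 2, 64, 0, 8, 16, 0, 16, 0, 0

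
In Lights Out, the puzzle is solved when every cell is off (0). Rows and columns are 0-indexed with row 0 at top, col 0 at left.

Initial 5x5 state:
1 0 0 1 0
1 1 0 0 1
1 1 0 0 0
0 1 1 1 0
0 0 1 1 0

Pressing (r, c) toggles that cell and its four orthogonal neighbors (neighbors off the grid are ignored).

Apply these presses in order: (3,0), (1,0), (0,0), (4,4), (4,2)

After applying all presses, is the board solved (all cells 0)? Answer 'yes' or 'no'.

Answer: no

Derivation:
After press 1 at (3,0):
1 0 0 1 0
1 1 0 0 1
0 1 0 0 0
1 0 1 1 0
1 0 1 1 0

After press 2 at (1,0):
0 0 0 1 0
0 0 0 0 1
1 1 0 0 0
1 0 1 1 0
1 0 1 1 0

After press 3 at (0,0):
1 1 0 1 0
1 0 0 0 1
1 1 0 0 0
1 0 1 1 0
1 0 1 1 0

After press 4 at (4,4):
1 1 0 1 0
1 0 0 0 1
1 1 0 0 0
1 0 1 1 1
1 0 1 0 1

After press 5 at (4,2):
1 1 0 1 0
1 0 0 0 1
1 1 0 0 0
1 0 0 1 1
1 1 0 1 1

Lights still on: 14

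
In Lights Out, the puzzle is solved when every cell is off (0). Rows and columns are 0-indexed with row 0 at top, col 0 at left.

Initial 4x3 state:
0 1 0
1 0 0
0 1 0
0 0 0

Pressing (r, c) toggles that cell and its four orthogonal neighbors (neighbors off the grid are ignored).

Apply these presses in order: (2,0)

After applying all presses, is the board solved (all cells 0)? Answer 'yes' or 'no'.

Answer: no

Derivation:
After press 1 at (2,0):
0 1 0
0 0 0
1 0 0
1 0 0

Lights still on: 3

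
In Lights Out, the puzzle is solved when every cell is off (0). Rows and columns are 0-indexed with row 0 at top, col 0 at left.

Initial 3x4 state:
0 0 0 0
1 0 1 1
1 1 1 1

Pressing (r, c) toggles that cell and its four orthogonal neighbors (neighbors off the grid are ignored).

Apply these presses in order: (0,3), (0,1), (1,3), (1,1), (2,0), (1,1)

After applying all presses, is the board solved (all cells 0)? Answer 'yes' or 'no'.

After press 1 at (0,3):
0 0 1 1
1 0 1 0
1 1 1 1

After press 2 at (0,1):
1 1 0 1
1 1 1 0
1 1 1 1

After press 3 at (1,3):
1 1 0 0
1 1 0 1
1 1 1 0

After press 4 at (1,1):
1 0 0 0
0 0 1 1
1 0 1 0

After press 5 at (2,0):
1 0 0 0
1 0 1 1
0 1 1 0

After press 6 at (1,1):
1 1 0 0
0 1 0 1
0 0 1 0

Lights still on: 5

Answer: no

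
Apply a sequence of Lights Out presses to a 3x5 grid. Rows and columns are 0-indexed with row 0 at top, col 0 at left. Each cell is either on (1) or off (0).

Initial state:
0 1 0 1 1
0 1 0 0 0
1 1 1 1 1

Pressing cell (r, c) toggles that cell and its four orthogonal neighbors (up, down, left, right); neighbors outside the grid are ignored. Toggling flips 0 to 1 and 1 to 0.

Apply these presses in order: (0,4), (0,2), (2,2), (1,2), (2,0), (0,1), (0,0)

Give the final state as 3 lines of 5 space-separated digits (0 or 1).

After press 1 at (0,4):
0 1 0 0 0
0 1 0 0 1
1 1 1 1 1

After press 2 at (0,2):
0 0 1 1 0
0 1 1 0 1
1 1 1 1 1

After press 3 at (2,2):
0 0 1 1 0
0 1 0 0 1
1 0 0 0 1

After press 4 at (1,2):
0 0 0 1 0
0 0 1 1 1
1 0 1 0 1

After press 5 at (2,0):
0 0 0 1 0
1 0 1 1 1
0 1 1 0 1

After press 6 at (0,1):
1 1 1 1 0
1 1 1 1 1
0 1 1 0 1

After press 7 at (0,0):
0 0 1 1 0
0 1 1 1 1
0 1 1 0 1

Answer: 0 0 1 1 0
0 1 1 1 1
0 1 1 0 1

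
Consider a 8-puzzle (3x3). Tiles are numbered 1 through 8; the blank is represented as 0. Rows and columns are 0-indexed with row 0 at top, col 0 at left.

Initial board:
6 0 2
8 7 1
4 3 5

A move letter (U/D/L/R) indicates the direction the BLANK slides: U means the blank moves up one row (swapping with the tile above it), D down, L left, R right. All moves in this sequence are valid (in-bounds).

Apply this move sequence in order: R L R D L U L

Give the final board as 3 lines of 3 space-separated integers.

Answer: 0 6 1
8 2 7
4 3 5

Derivation:
After move 1 (R):
6 2 0
8 7 1
4 3 5

After move 2 (L):
6 0 2
8 7 1
4 3 5

After move 3 (R):
6 2 0
8 7 1
4 3 5

After move 4 (D):
6 2 1
8 7 0
4 3 5

After move 5 (L):
6 2 1
8 0 7
4 3 5

After move 6 (U):
6 0 1
8 2 7
4 3 5

After move 7 (L):
0 6 1
8 2 7
4 3 5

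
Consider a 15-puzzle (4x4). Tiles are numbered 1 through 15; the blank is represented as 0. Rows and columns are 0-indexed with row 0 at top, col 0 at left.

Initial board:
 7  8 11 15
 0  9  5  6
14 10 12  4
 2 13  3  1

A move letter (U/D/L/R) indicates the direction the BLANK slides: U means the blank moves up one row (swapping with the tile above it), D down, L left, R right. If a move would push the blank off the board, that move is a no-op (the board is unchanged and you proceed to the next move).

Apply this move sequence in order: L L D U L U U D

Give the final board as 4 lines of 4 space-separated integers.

Answer:  7  8 11 15
 0  9  5  6
14 10 12  4
 2 13  3  1

Derivation:
After move 1 (L):
 7  8 11 15
 0  9  5  6
14 10 12  4
 2 13  3  1

After move 2 (L):
 7  8 11 15
 0  9  5  6
14 10 12  4
 2 13  3  1

After move 3 (D):
 7  8 11 15
14  9  5  6
 0 10 12  4
 2 13  3  1

After move 4 (U):
 7  8 11 15
 0  9  5  6
14 10 12  4
 2 13  3  1

After move 5 (L):
 7  8 11 15
 0  9  5  6
14 10 12  4
 2 13  3  1

After move 6 (U):
 0  8 11 15
 7  9  5  6
14 10 12  4
 2 13  3  1

After move 7 (U):
 0  8 11 15
 7  9  5  6
14 10 12  4
 2 13  3  1

After move 8 (D):
 7  8 11 15
 0  9  5  6
14 10 12  4
 2 13  3  1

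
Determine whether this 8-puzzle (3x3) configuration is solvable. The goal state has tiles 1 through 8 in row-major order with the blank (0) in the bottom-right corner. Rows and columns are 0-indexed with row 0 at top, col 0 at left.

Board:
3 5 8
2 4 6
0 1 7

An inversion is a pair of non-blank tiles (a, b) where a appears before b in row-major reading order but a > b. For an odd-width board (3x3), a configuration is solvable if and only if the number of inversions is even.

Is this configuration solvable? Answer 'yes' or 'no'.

Inversions (pairs i<j in row-major order where tile[i] > tile[j] > 0): 13
13 is odd, so the puzzle is not solvable.

Answer: no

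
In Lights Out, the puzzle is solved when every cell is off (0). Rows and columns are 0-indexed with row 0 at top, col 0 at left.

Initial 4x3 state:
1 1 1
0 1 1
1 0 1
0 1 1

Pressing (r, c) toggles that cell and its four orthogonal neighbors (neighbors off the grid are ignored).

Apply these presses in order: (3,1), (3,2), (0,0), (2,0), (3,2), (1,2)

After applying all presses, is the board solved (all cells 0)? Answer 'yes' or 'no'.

After press 1 at (3,1):
1 1 1
0 1 1
1 1 1
1 0 0

After press 2 at (3,2):
1 1 1
0 1 1
1 1 0
1 1 1

After press 3 at (0,0):
0 0 1
1 1 1
1 1 0
1 1 1

After press 4 at (2,0):
0 0 1
0 1 1
0 0 0
0 1 1

After press 5 at (3,2):
0 0 1
0 1 1
0 0 1
0 0 0

After press 6 at (1,2):
0 0 0
0 0 0
0 0 0
0 0 0

Lights still on: 0

Answer: yes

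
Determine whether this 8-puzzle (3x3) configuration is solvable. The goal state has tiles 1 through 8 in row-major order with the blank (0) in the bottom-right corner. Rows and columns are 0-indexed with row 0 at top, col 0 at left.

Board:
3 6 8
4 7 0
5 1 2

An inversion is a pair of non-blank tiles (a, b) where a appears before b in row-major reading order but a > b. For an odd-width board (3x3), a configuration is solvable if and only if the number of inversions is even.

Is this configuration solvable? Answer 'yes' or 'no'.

Inversions (pairs i<j in row-major order where tile[i] > tile[j] > 0): 18
18 is even, so the puzzle is solvable.

Answer: yes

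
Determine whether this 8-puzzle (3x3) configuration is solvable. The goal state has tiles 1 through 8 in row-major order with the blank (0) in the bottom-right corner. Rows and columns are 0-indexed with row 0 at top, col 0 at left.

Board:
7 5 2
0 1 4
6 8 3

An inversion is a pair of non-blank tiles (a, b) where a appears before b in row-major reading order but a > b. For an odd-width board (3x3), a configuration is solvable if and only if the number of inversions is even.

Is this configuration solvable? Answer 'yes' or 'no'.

Inversions (pairs i<j in row-major order where tile[i] > tile[j] > 0): 14
14 is even, so the puzzle is solvable.

Answer: yes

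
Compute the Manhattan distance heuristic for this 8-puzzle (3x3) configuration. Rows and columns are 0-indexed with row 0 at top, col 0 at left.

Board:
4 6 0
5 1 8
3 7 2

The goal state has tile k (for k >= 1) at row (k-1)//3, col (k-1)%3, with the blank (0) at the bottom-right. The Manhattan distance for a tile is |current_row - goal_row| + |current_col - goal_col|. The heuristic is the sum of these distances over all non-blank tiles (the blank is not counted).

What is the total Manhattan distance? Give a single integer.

Answer: 16

Derivation:
Tile 4: (0,0)->(1,0) = 1
Tile 6: (0,1)->(1,2) = 2
Tile 5: (1,0)->(1,1) = 1
Tile 1: (1,1)->(0,0) = 2
Tile 8: (1,2)->(2,1) = 2
Tile 3: (2,0)->(0,2) = 4
Tile 7: (2,1)->(2,0) = 1
Tile 2: (2,2)->(0,1) = 3
Sum: 1 + 2 + 1 + 2 + 2 + 4 + 1 + 3 = 16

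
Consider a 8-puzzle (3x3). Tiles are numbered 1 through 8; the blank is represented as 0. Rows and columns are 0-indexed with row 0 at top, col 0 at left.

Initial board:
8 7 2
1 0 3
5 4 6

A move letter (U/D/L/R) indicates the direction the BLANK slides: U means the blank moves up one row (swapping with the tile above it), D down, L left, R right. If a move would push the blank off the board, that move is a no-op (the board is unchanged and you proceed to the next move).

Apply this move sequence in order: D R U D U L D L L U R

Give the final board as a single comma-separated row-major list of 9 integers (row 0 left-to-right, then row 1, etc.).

After move 1 (D):
8 7 2
1 4 3
5 0 6

After move 2 (R):
8 7 2
1 4 3
5 6 0

After move 3 (U):
8 7 2
1 4 0
5 6 3

After move 4 (D):
8 7 2
1 4 3
5 6 0

After move 5 (U):
8 7 2
1 4 0
5 6 3

After move 6 (L):
8 7 2
1 0 4
5 6 3

After move 7 (D):
8 7 2
1 6 4
5 0 3

After move 8 (L):
8 7 2
1 6 4
0 5 3

After move 9 (L):
8 7 2
1 6 4
0 5 3

After move 10 (U):
8 7 2
0 6 4
1 5 3

After move 11 (R):
8 7 2
6 0 4
1 5 3

Answer: 8, 7, 2, 6, 0, 4, 1, 5, 3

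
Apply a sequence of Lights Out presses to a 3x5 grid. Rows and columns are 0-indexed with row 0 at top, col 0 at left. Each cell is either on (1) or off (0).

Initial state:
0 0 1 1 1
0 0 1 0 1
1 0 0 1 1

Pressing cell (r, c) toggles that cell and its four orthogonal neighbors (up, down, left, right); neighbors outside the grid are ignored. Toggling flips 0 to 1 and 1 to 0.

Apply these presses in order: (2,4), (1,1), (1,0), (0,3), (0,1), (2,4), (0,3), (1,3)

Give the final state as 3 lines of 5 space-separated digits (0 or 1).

After press 1 at (2,4):
0 0 1 1 1
0 0 1 0 0
1 0 0 0 0

After press 2 at (1,1):
0 1 1 1 1
1 1 0 0 0
1 1 0 0 0

After press 3 at (1,0):
1 1 1 1 1
0 0 0 0 0
0 1 0 0 0

After press 4 at (0,3):
1 1 0 0 0
0 0 0 1 0
0 1 0 0 0

After press 5 at (0,1):
0 0 1 0 0
0 1 0 1 0
0 1 0 0 0

After press 6 at (2,4):
0 0 1 0 0
0 1 0 1 1
0 1 0 1 1

After press 7 at (0,3):
0 0 0 1 1
0 1 0 0 1
0 1 0 1 1

After press 8 at (1,3):
0 0 0 0 1
0 1 1 1 0
0 1 0 0 1

Answer: 0 0 0 0 1
0 1 1 1 0
0 1 0 0 1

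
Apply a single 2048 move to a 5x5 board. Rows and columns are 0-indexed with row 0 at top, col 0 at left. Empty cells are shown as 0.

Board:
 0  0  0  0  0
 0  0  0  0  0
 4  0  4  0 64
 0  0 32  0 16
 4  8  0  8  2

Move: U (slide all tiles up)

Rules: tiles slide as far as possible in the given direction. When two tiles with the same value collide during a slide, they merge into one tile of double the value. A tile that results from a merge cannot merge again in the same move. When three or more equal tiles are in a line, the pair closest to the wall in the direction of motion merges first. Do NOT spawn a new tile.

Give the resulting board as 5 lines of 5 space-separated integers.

Answer:  8  8  4  8 64
 0  0 32  0 16
 0  0  0  0  2
 0  0  0  0  0
 0  0  0  0  0

Derivation:
Slide up:
col 0: [0, 0, 4, 0, 4] -> [8, 0, 0, 0, 0]
col 1: [0, 0, 0, 0, 8] -> [8, 0, 0, 0, 0]
col 2: [0, 0, 4, 32, 0] -> [4, 32, 0, 0, 0]
col 3: [0, 0, 0, 0, 8] -> [8, 0, 0, 0, 0]
col 4: [0, 0, 64, 16, 2] -> [64, 16, 2, 0, 0]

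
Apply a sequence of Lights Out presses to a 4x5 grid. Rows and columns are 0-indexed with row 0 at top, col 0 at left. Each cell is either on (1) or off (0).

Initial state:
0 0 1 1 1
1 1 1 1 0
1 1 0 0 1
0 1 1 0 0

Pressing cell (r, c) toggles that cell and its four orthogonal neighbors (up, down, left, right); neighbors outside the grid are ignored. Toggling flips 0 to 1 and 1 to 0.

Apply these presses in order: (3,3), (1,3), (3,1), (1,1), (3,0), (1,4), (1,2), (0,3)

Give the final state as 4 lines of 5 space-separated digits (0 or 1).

After press 1 at (3,3):
0 0 1 1 1
1 1 1 1 0
1 1 0 1 1
0 1 0 1 1

After press 2 at (1,3):
0 0 1 0 1
1 1 0 0 1
1 1 0 0 1
0 1 0 1 1

After press 3 at (3,1):
0 0 1 0 1
1 1 0 0 1
1 0 0 0 1
1 0 1 1 1

After press 4 at (1,1):
0 1 1 0 1
0 0 1 0 1
1 1 0 0 1
1 0 1 1 1

After press 5 at (3,0):
0 1 1 0 1
0 0 1 0 1
0 1 0 0 1
0 1 1 1 1

After press 6 at (1,4):
0 1 1 0 0
0 0 1 1 0
0 1 0 0 0
0 1 1 1 1

After press 7 at (1,2):
0 1 0 0 0
0 1 0 0 0
0 1 1 0 0
0 1 1 1 1

After press 8 at (0,3):
0 1 1 1 1
0 1 0 1 0
0 1 1 0 0
0 1 1 1 1

Answer: 0 1 1 1 1
0 1 0 1 0
0 1 1 0 0
0 1 1 1 1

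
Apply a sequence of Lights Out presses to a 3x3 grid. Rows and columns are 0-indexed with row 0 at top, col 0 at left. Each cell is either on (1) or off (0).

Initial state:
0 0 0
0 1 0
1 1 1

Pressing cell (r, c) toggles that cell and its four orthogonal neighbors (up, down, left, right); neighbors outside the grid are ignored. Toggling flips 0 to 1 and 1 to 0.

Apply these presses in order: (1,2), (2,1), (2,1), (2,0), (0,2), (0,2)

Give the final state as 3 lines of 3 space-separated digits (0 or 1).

Answer: 0 0 1
1 0 1
0 0 0

Derivation:
After press 1 at (1,2):
0 0 1
0 0 1
1 1 0

After press 2 at (2,1):
0 0 1
0 1 1
0 0 1

After press 3 at (2,1):
0 0 1
0 0 1
1 1 0

After press 4 at (2,0):
0 0 1
1 0 1
0 0 0

After press 5 at (0,2):
0 1 0
1 0 0
0 0 0

After press 6 at (0,2):
0 0 1
1 0 1
0 0 0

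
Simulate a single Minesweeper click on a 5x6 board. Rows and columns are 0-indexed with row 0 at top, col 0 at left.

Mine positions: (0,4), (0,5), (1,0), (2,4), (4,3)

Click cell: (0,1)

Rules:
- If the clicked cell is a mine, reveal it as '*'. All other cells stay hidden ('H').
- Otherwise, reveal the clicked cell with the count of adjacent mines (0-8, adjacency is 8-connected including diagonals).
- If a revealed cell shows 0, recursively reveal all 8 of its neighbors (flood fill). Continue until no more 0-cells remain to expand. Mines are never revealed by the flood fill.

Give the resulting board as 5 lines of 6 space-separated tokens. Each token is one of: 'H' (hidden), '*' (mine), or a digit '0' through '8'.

H 1 H H H H
H H H H H H
H H H H H H
H H H H H H
H H H H H H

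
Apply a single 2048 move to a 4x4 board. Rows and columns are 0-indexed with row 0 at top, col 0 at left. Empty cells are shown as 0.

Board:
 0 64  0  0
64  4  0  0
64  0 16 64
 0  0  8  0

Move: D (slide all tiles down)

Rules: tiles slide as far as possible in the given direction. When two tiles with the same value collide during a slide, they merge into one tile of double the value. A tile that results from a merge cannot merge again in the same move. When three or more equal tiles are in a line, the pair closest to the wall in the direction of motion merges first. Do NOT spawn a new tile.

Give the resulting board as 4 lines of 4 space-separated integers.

Answer:   0   0   0   0
  0   0   0   0
  0  64  16   0
128   4   8  64

Derivation:
Slide down:
col 0: [0, 64, 64, 0] -> [0, 0, 0, 128]
col 1: [64, 4, 0, 0] -> [0, 0, 64, 4]
col 2: [0, 0, 16, 8] -> [0, 0, 16, 8]
col 3: [0, 0, 64, 0] -> [0, 0, 0, 64]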